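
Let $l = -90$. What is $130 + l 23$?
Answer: $-1940$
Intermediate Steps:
$130 + l 23 = 130 - 2070 = -1940$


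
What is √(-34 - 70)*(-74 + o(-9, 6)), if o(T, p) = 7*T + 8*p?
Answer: -178*I*√26 ≈ -907.63*I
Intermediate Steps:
√(-34 - 70)*(-74 + o(-9, 6)) = √(-34 - 70)*(-74 + (7*(-9) + 8*6)) = √(-104)*(-74 + (-63 + 48)) = (2*I*√26)*(-74 - 15) = (2*I*√26)*(-89) = -178*I*√26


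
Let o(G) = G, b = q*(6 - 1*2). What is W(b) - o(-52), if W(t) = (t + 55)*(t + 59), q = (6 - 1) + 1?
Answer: 6609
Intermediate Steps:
q = 6 (q = 5 + 1 = 6)
b = 24 (b = 6*(6 - 1*2) = 6*(6 - 2) = 6*4 = 24)
W(t) = (55 + t)*(59 + t)
W(b) - o(-52) = (3245 + 24**2 + 114*24) - 1*(-52) = (3245 + 576 + 2736) + 52 = 6557 + 52 = 6609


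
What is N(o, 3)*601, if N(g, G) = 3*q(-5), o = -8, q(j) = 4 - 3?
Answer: 1803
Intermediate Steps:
q(j) = 1
N(g, G) = 3 (N(g, G) = 3*1 = 3)
N(o, 3)*601 = 3*601 = 1803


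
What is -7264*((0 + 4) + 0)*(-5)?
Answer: 145280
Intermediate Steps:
-7264*((0 + 4) + 0)*(-5) = -7264*(4 + 0)*(-5) = -29056*(-5) = -7264*(-20) = 145280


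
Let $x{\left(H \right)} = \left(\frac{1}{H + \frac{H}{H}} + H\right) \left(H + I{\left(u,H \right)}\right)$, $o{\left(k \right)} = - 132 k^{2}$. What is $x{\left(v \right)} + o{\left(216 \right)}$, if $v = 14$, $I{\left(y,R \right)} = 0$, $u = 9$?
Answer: $- \frac{92375926}{15} \approx -6.1584 \cdot 10^{6}$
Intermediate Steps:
$x{\left(H \right)} = H \left(H + \frac{1}{1 + H}\right)$ ($x{\left(H \right)} = \left(\frac{1}{H + \frac{H}{H}} + H\right) \left(H + 0\right) = \left(\frac{1}{H + 1} + H\right) H = \left(\frac{1}{1 + H} + H\right) H = \left(H + \frac{1}{1 + H}\right) H = H \left(H + \frac{1}{1 + H}\right)$)
$x{\left(v \right)} + o{\left(216 \right)} = \frac{14 \left(1 + 14 + 14^{2}\right)}{1 + 14} - 132 \cdot 216^{2} = \frac{14 \left(1 + 14 + 196\right)}{15} - 6158592 = 14 \cdot \frac{1}{15} \cdot 211 - 6158592 = \frac{2954}{15} - 6158592 = - \frac{92375926}{15}$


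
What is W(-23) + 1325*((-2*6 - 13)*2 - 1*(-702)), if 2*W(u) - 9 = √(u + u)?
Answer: 1727809/2 + I*√46/2 ≈ 8.639e+5 + 3.3912*I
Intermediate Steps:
W(u) = 9/2 + √2*√u/2 (W(u) = 9/2 + √(u + u)/2 = 9/2 + √(2*u)/2 = 9/2 + (√2*√u)/2 = 9/2 + √2*√u/2)
W(-23) + 1325*((-2*6 - 13)*2 - 1*(-702)) = (9/2 + √2*√(-23)/2) + 1325*((-2*6 - 13)*2 - 1*(-702)) = (9/2 + √2*(I*√23)/2) + 1325*((-12 - 13)*2 + 702) = (9/2 + I*√46/2) + 1325*(-25*2 + 702) = (9/2 + I*√46/2) + 1325*(-50 + 702) = (9/2 + I*√46/2) + 1325*652 = (9/2 + I*√46/2) + 863900 = 1727809/2 + I*√46/2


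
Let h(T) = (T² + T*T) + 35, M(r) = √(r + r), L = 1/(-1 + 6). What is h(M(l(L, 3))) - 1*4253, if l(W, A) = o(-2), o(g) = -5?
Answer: -4238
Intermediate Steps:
L = ⅕ (L = 1/5 = ⅕ ≈ 0.20000)
l(W, A) = -5
M(r) = √2*√r (M(r) = √(2*r) = √2*√r)
h(T) = 35 + 2*T² (h(T) = (T² + T²) + 35 = 2*T² + 35 = 35 + 2*T²)
h(M(l(L, 3))) - 1*4253 = (35 + 2*(√2*√(-5))²) - 1*4253 = (35 + 2*(√2*(I*√5))²) - 4253 = (35 + 2*(I*√10)²) - 4253 = (35 + 2*(-10)) - 4253 = (35 - 20) - 4253 = 15 - 4253 = -4238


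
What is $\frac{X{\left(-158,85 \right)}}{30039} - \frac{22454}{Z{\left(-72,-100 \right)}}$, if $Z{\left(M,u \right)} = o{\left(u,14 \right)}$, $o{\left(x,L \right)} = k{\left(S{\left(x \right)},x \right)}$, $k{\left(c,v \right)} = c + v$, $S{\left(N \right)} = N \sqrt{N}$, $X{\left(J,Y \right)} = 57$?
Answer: $\frac{5921679}{2661350} - \frac{11227 i}{505} \approx 2.2251 - 22.232 i$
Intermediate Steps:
$S{\left(N \right)} = N^{\frac{3}{2}}$
$o{\left(x,L \right)} = x + x^{\frac{3}{2}}$ ($o{\left(x,L \right)} = x^{\frac{3}{2}} + x = x + x^{\frac{3}{2}}$)
$Z{\left(M,u \right)} = u + u^{\frac{3}{2}}$
$\frac{X{\left(-158,85 \right)}}{30039} - \frac{22454}{Z{\left(-72,-100 \right)}} = \frac{57}{30039} - \frac{22454}{-100 + \left(-100\right)^{\frac{3}{2}}} = 57 \cdot \frac{1}{30039} - \frac{22454}{-100 - 1000 i} = \frac{1}{527} - 22454 \frac{-100 + 1000 i}{1010000} = \frac{1}{527} - \frac{11227 \left(-100 + 1000 i\right)}{505000}$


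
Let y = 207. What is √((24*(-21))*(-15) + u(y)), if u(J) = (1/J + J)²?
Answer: 2*√540015235/207 ≈ 224.52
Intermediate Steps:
u(J) = (J + 1/J)²
√((24*(-21))*(-15) + u(y)) = √((24*(-21))*(-15) + (1 + 207²)²/207²) = √(-504*(-15) + (1 + 42849)²/42849) = √(7560 + (1/42849)*42850²) = √(7560 + (1/42849)*1836122500) = √(7560 + 1836122500/42849) = √(2160060940/42849) = 2*√540015235/207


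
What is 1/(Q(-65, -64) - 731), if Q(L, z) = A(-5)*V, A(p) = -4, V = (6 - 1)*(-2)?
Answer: -1/691 ≈ -0.0014472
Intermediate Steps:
V = -10 (V = 5*(-2) = -10)
Q(L, z) = 40 (Q(L, z) = -4*(-10) = 40)
1/(Q(-65, -64) - 731) = 1/(40 - 731) = 1/(-691) = -1/691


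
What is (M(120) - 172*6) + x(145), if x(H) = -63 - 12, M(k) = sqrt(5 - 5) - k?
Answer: -1227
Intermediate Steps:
M(k) = -k (M(k) = sqrt(0) - k = 0 - k = -k)
x(H) = -75
(M(120) - 172*6) + x(145) = (-1*120 - 172*6) - 75 = (-120 - 1032) - 75 = -1152 - 75 = -1227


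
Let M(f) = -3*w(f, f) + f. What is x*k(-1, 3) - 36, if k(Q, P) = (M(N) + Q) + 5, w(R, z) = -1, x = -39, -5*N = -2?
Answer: -1623/5 ≈ -324.60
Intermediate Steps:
N = ⅖ (N = -⅕*(-2) = ⅖ ≈ 0.40000)
M(f) = 3 + f (M(f) = -3*(-1) + f = 3 + f)
k(Q, P) = 42/5 + Q (k(Q, P) = ((3 + ⅖) + Q) + 5 = (17/5 + Q) + 5 = 42/5 + Q)
x*k(-1, 3) - 36 = -39*(42/5 - 1) - 36 = -39*37/5 - 36 = -1443/5 - 36 = -1623/5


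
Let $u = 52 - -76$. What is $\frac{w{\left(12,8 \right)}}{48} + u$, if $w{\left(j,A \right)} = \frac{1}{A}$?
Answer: $\frac{49153}{384} \approx 128.0$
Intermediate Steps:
$u = 128$ ($u = 52 + 76 = 128$)
$\frac{w{\left(12,8 \right)}}{48} + u = \frac{1}{48 \cdot 8} + 128 = \frac{1}{48} \cdot \frac{1}{8} + 128 = \frac{1}{384} + 128 = \frac{49153}{384}$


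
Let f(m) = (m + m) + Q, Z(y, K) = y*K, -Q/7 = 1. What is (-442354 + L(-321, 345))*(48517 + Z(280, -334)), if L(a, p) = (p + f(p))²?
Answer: -27651193290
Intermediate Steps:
Q = -7 (Q = -7*1 = -7)
Z(y, K) = K*y
f(m) = -7 + 2*m (f(m) = (m + m) - 7 = 2*m - 7 = -7 + 2*m)
L(a, p) = (-7 + 3*p)² (L(a, p) = (p + (-7 + 2*p))² = (-7 + 3*p)²)
(-442354 + L(-321, 345))*(48517 + Z(280, -334)) = (-442354 + (-7 + 3*345)²)*(48517 - 334*280) = (-442354 + (-7 + 1035)²)*(48517 - 93520) = (-442354 + 1028²)*(-45003) = (-442354 + 1056784)*(-45003) = 614430*(-45003) = -27651193290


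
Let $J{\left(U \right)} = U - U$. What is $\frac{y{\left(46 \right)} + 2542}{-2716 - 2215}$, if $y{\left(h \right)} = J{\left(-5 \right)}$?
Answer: $- \frac{2542}{4931} \approx -0.51551$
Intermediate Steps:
$J{\left(U \right)} = 0$
$y{\left(h \right)} = 0$
$\frac{y{\left(46 \right)} + 2542}{-2716 - 2215} = \frac{0 + 2542}{-2716 - 2215} = \frac{2542}{-4931} = 2542 \left(- \frac{1}{4931}\right) = - \frac{2542}{4931}$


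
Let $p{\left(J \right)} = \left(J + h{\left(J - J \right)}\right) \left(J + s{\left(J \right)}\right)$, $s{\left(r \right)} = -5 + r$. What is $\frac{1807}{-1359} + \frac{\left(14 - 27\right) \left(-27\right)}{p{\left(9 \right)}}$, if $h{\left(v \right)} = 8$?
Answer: $\frac{5974}{23103} \approx 0.25858$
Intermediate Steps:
$p{\left(J \right)} = \left(-5 + 2 J\right) \left(8 + J\right)$ ($p{\left(J \right)} = \left(J + 8\right) \left(J + \left(-5 + J\right)\right) = \left(8 + J\right) \left(-5 + 2 J\right) = \left(-5 + 2 J\right) \left(8 + J\right)$)
$\frac{1807}{-1359} + \frac{\left(14 - 27\right) \left(-27\right)}{p{\left(9 \right)}} = \frac{1807}{-1359} + \frac{\left(14 - 27\right) \left(-27\right)}{-40 + 2 \cdot 9^{2} + 11 \cdot 9} = 1807 \left(- \frac{1}{1359}\right) + \frac{\left(-13\right) \left(-27\right)}{-40 + 2 \cdot 81 + 99} = - \frac{1807}{1359} + \frac{351}{-40 + 162 + 99} = - \frac{1807}{1359} + \frac{351}{221} = - \frac{1807}{1359} + 351 \cdot \frac{1}{221} = - \frac{1807}{1359} + \frac{27}{17} = \frac{5974}{23103}$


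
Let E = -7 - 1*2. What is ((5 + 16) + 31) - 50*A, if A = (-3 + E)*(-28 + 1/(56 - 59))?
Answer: -16948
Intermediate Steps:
E = -9 (E = -7 - 2 = -9)
A = 340 (A = (-3 - 9)*(-28 + 1/(56 - 59)) = -12*(-28 + 1/(-3)) = -12*(-28 - 1/3) = -12*(-85/3) = 340)
((5 + 16) + 31) - 50*A = ((5 + 16) + 31) - 50*340 = (21 + 31) - 17000 = 52 - 17000 = -16948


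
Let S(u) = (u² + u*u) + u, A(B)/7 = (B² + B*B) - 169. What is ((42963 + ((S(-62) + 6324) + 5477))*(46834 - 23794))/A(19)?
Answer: 1437465600/3871 ≈ 3.7134e+5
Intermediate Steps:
A(B) = -1183 + 14*B² (A(B) = 7*((B² + B*B) - 169) = 7*((B² + B²) - 169) = 7*(2*B² - 169) = 7*(-169 + 2*B²) = -1183 + 14*B²)
S(u) = u + 2*u² (S(u) = (u² + u²) + u = 2*u² + u = u + 2*u²)
((42963 + ((S(-62) + 6324) + 5477))*(46834 - 23794))/A(19) = ((42963 + ((-62*(1 + 2*(-62)) + 6324) + 5477))*(46834 - 23794))/(-1183 + 14*19²) = ((42963 + ((-62*(1 - 124) + 6324) + 5477))*23040)/(-1183 + 14*361) = ((42963 + ((-62*(-123) + 6324) + 5477))*23040)/(-1183 + 5054) = ((42963 + ((7626 + 6324) + 5477))*23040)/3871 = ((42963 + (13950 + 5477))*23040)*(1/3871) = ((42963 + 19427)*23040)*(1/3871) = (62390*23040)*(1/3871) = 1437465600*(1/3871) = 1437465600/3871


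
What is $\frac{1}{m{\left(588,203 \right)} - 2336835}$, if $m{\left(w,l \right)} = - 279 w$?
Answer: $- \frac{1}{2500887} \approx -3.9986 \cdot 10^{-7}$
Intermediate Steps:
$\frac{1}{m{\left(588,203 \right)} - 2336835} = \frac{1}{\left(-279\right) 588 - 2336835} = \frac{1}{-164052 - 2336835} = \frac{1}{-2500887} = - \frac{1}{2500887}$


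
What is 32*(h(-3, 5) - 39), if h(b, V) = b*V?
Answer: -1728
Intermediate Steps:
h(b, V) = V*b
32*(h(-3, 5) - 39) = 32*(5*(-3) - 39) = 32*(-15 - 39) = 32*(-54) = -1728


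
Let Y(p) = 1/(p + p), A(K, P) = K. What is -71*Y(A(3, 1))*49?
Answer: -3479/6 ≈ -579.83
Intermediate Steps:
Y(p) = 1/(2*p)
-71*Y(A(3, 1))*49 = -71/(2*3)*49 = -71*⅙*49 = -71/6*49 = -3479/6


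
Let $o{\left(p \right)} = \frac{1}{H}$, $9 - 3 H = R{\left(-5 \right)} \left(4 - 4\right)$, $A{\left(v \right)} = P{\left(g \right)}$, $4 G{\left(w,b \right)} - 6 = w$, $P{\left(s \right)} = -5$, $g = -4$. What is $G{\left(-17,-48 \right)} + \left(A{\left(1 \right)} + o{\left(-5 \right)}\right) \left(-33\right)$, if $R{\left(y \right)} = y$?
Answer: $\frac{605}{4} \approx 151.25$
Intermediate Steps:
$G{\left(w,b \right)} = \frac{3}{2} + \frac{w}{4}$
$A{\left(v \right)} = -5$
$H = 3$ ($H = 3 - \frac{\left(-5\right) \left(4 - 4\right)}{3} = 3 - \frac{\left(-5\right) 0}{3} = 3 - 0 = 3 + 0 = 3$)
$o{\left(p \right)} = \frac{1}{3}$
$G{\left(-17,-48 \right)} + \left(A{\left(1 \right)} + o{\left(-5 \right)}\right) \left(-33\right) = \left(\frac{3}{2} + \frac{1}{4} \left(-17\right)\right) + \left(-5 + \frac{1}{3}\right) \left(-33\right) = \left(\frac{3}{2} - \frac{17}{4}\right) - -154 = - \frac{11}{4} + 154 = \frac{605}{4}$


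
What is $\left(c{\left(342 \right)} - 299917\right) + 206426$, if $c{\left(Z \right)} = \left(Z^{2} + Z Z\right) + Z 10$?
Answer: $143857$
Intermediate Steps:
$c{\left(Z \right)} = 2 Z^{2} + 10 Z$ ($c{\left(Z \right)} = \left(Z^{2} + Z^{2}\right) + 10 Z = 2 Z^{2} + 10 Z$)
$\left(c{\left(342 \right)} - 299917\right) + 206426 = \left(2 \cdot 342 \left(5 + 342\right) - 299917\right) + 206426 = \left(2 \cdot 342 \cdot 347 - 299917\right) + 206426 = \left(237348 - 299917\right) + 206426 = -62569 + 206426 = 143857$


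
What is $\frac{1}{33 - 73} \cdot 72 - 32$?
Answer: $- \frac{169}{5} \approx -33.8$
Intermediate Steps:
$\frac{1}{33 - 73} \cdot 72 - 32 = \frac{1}{-40} \cdot 72 - 32 = \left(- \frac{1}{40}\right) 72 - 32 = - \frac{9}{5} - 32 = - \frac{169}{5}$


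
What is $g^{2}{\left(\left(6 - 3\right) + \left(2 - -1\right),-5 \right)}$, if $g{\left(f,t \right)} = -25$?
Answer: $625$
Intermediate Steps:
$g^{2}{\left(\left(6 - 3\right) + \left(2 - -1\right),-5 \right)} = \left(-25\right)^{2} = 625$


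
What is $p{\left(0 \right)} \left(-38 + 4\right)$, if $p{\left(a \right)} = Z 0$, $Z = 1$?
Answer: $0$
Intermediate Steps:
$p{\left(a \right)} = 0$ ($p{\left(a \right)} = 1 \cdot 0 = 0$)
$p{\left(0 \right)} \left(-38 + 4\right) = 0 \left(-38 + 4\right) = 0 \left(-34\right) = 0$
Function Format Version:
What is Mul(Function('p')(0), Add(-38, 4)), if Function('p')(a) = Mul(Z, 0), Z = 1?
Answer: 0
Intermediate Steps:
Function('p')(a) = 0 (Function('p')(a) = Mul(1, 0) = 0)
Mul(Function('p')(0), Add(-38, 4)) = Mul(0, Add(-38, 4)) = Mul(0, -34) = 0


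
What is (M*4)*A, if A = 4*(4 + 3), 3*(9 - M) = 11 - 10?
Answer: 2912/3 ≈ 970.67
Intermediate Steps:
M = 26/3 (M = 9 - (11 - 10)/3 = 9 - ⅓*1 = 9 - ⅓ = 26/3 ≈ 8.6667)
A = 28 (A = 4*7 = 28)
(M*4)*A = ((26/3)*4)*28 = (104/3)*28 = 2912/3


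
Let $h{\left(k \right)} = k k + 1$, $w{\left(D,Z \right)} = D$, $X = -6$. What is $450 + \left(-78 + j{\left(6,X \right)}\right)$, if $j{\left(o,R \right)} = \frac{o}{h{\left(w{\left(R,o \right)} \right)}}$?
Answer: $\frac{13770}{37} \approx 372.16$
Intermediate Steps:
$h{\left(k \right)} = 1 + k^{2}$ ($h{\left(k \right)} = k^{2} + 1 = 1 + k^{2}$)
$j{\left(o,R \right)} = \frac{o}{1 + R^{2}}$
$450 + \left(-78 + j{\left(6,X \right)}\right) = 450 - \left(78 - \frac{6}{1 + \left(-6\right)^{2}}\right) = 450 - \left(78 - \frac{6}{1 + 36}\right) = 450 - \left(78 - \frac{6}{37}\right) = 450 + \left(-78 + 6 \cdot \frac{1}{37}\right) = 450 + \left(-78 + \frac{6}{37}\right) = 450 - \frac{2880}{37} = \frac{13770}{37}$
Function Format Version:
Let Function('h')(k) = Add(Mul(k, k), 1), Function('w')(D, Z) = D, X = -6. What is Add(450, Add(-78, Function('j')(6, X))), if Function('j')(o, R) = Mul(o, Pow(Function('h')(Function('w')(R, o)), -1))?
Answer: Rational(13770, 37) ≈ 372.16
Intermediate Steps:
Function('h')(k) = Add(1, Pow(k, 2)) (Function('h')(k) = Add(Pow(k, 2), 1) = Add(1, Pow(k, 2)))
Function('j')(o, R) = Mul(o, Pow(Add(1, Pow(R, 2)), -1))
Add(450, Add(-78, Function('j')(6, X))) = Add(450, Add(-78, Mul(6, Pow(Add(1, Pow(-6, 2)), -1)))) = Add(450, Add(-78, Mul(6, Pow(Add(1, 36), -1)))) = Add(450, Add(-78, Mul(6, Pow(37, -1)))) = Add(450, Add(-78, Mul(6, Rational(1, 37)))) = Add(450, Add(-78, Rational(6, 37))) = Add(450, Rational(-2880, 37)) = Rational(13770, 37)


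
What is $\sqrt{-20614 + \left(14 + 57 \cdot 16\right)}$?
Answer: $2 i \sqrt{4922} \approx 140.31 i$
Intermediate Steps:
$\sqrt{-20614 + \left(14 + 57 \cdot 16\right)} = \sqrt{-20614 + \left(14 + 912\right)} = \sqrt{-20614 + 926} = \sqrt{-19688} = 2 i \sqrt{4922}$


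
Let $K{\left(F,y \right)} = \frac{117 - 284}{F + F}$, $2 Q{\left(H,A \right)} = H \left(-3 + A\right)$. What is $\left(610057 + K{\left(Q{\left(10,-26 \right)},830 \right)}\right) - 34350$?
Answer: $\frac{166955197}{290} \approx 5.7571 \cdot 10^{5}$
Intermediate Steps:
$Q{\left(H,A \right)} = \frac{H \left(-3 + A\right)}{2}$
$K{\left(F,y \right)} = - \frac{167}{2 F}$
$\left(610057 + K{\left(Q{\left(10,-26 \right)},830 \right)}\right) - 34350 = \left(610057 - \frac{167}{2 \cdot \frac{1}{2} \cdot 10 \left(-3 - 26\right)}\right) - 34350 = \left(610057 - \frac{167}{2 \cdot \frac{1}{2} \cdot 10 \left(-29\right)}\right) - 34350 = \left(610057 - \frac{167}{2 \left(-145\right)}\right) - 34350 = \left(610057 - - \frac{167}{290}\right) - 34350 = \left(610057 + \frac{167}{290}\right) - 34350 = \frac{176916697}{290} - 34350 = \frac{166955197}{290}$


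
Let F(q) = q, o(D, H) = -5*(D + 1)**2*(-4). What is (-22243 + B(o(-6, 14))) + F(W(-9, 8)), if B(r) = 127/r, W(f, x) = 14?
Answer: -11114373/500 ≈ -22229.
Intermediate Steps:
o(D, H) = 20*(1 + D)**2 (o(D, H) = -5*(1 + D)**2*(-4) = 20*(1 + D)**2)
(-22243 + B(o(-6, 14))) + F(W(-9, 8)) = (-22243 + 127/((20*(1 - 6)**2))) + 14 = (-22243 + 127/((20*(-5)**2))) + 14 = (-22243 + 127/((20*25))) + 14 = (-22243 + 127/500) + 14 = -11121373/500 + 14 = -11114373/500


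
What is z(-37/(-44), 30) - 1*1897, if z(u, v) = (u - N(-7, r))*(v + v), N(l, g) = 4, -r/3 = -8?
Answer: -22952/11 ≈ -2086.5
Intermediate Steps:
r = 24 (r = -3*(-8) = 24)
z(u, v) = 2*v*(-4 + u) (z(u, v) = (u - 1*4)*(v + v) = (u - 4)*(2*v) = (-4 + u)*(2*v) = 2*v*(-4 + u))
z(-37/(-44), 30) - 1*1897 = 2*30*(-4 - 37/(-44)) - 1*1897 = 2*30*(-4 - 37*(-1/44)) - 1897 = 2*30*(-4 + 37/44) - 1897 = 2*30*(-139/44) - 1897 = -2085/11 - 1897 = -22952/11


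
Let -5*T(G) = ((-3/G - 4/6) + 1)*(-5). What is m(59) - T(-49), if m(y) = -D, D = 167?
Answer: -24607/147 ≈ -167.39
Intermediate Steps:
T(G) = ⅓ - 3/G (T(G) = -((-3/G - 4/6) + 1)*(-5)/5 = -((-3/G - 4*⅙) + 1)*(-5)/5 = -((-3/G - ⅔) + 1)*(-5)/5 = -((-⅔ - 3/G) + 1)*(-5)/5 = -(⅓ - 3/G)*(-5)/5 = -(-5/3 + 15/G)/5 = ⅓ - 3/G)
m(y) = -167 (m(y) = -1*167 = -167)
m(59) - T(-49) = -167 - (-9 - 49)/(3*(-49)) = -167 - (-1)*(-58)/(3*49) = -167 - 1*58/147 = -167 - 58/147 = -24607/147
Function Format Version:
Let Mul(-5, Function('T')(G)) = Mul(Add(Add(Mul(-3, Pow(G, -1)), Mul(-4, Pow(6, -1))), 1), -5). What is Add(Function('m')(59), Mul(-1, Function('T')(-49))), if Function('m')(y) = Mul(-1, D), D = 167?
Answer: Rational(-24607, 147) ≈ -167.39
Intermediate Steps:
Function('T')(G) = Add(Rational(1, 3), Mul(-3, Pow(G, -1))) (Function('T')(G) = Mul(Rational(-1, 5), Mul(Add(Add(Mul(-3, Pow(G, -1)), Mul(-4, Pow(6, -1))), 1), -5)) = Mul(Rational(-1, 5), Mul(Add(Add(Mul(-3, Pow(G, -1)), Mul(-4, Rational(1, 6))), 1), -5)) = Mul(Rational(-1, 5), Mul(Add(Add(Mul(-3, Pow(G, -1)), Rational(-2, 3)), 1), -5)) = Mul(Rational(-1, 5), Mul(Add(Add(Rational(-2, 3), Mul(-3, Pow(G, -1))), 1), -5)) = Mul(Rational(-1, 5), Mul(Add(Rational(1, 3), Mul(-3, Pow(G, -1))), -5)) = Mul(Rational(-1, 5), Add(Rational(-5, 3), Mul(15, Pow(G, -1)))) = Add(Rational(1, 3), Mul(-3, Pow(G, -1))))
Function('m')(y) = -167 (Function('m')(y) = Mul(-1, 167) = -167)
Add(Function('m')(59), Mul(-1, Function('T')(-49))) = Add(-167, Mul(-1, Mul(Rational(1, 3), Pow(-49, -1), Add(-9, -49)))) = Add(-167, Mul(-1, Mul(Rational(1, 3), Rational(-1, 49), -58))) = Add(-167, Mul(-1, Rational(58, 147))) = Add(-167, Rational(-58, 147)) = Rational(-24607, 147)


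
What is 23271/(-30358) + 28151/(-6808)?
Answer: -506518513/103338632 ≈ -4.9015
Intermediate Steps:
23271/(-30358) + 28151/(-6808) = 23271*(-1/30358) + 28151*(-1/6808) = -23271/30358 - 28151/6808 = -506518513/103338632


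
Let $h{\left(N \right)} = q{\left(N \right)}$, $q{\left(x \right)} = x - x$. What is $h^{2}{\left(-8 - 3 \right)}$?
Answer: $0$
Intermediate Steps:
$q{\left(x \right)} = 0$
$h{\left(N \right)} = 0$
$h^{2}{\left(-8 - 3 \right)} = 0^{2} = 0$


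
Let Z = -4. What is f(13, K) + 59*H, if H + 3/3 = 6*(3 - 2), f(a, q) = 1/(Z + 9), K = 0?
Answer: 1476/5 ≈ 295.20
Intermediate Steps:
f(a, q) = 1/5 (f(a, q) = 1/(-4 + 9) = 1/5)
H = 5 (H = -1 + 6*(3 - 2) = -1 + 6*1 = -1 + 6 = 5)
f(13, K) + 59*H = 1/5 + 59*5 = 1/5 + 295 = 1476/5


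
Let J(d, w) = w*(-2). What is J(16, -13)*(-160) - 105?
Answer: -4265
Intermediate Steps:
J(d, w) = -2*w
J(16, -13)*(-160) - 105 = -2*(-13)*(-160) - 105 = 26*(-160) - 105 = -4160 - 105 = -4265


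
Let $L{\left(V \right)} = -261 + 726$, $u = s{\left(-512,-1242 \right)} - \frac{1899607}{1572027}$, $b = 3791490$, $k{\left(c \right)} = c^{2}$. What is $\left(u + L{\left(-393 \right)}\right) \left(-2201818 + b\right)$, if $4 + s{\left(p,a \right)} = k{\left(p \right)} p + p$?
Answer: $- \frac{335411213220955014080}{1572027} \approx -2.1336 \cdot 10^{14}$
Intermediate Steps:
$s{\left(p,a \right)} = -4 + p + p^{3}$ ($s{\left(p,a \right)} = -4 + \left(p^{2} p + p\right) = -4 + \left(p^{3} + p\right) = -4 + \left(p + p^{3}\right) = -4 + p + p^{3}$)
$u = - \frac{210994705360195}{1572027}$ ($u = \left(-4 - 512 + \left(-512\right)^{3}\right) - \frac{1899607}{1572027} = \left(-4 - 512 - 134217728\right) - \frac{1899607}{1572027} = -134218244 - \frac{1899607}{1572027} = - \frac{210994705360195}{1572027} \approx -1.3422 \cdot 10^{8}$)
$L{\left(V \right)} = 465$
$\left(u + L{\left(-393 \right)}\right) \left(-2201818 + b\right) = \left(- \frac{210994705360195}{1572027} + 465\right) \left(-2201818 + 3791490\right) = \left(- \frac{210993974367640}{1572027}\right) 1589672 = - \frac{335411213220955014080}{1572027}$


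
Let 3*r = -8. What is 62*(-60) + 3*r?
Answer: -3728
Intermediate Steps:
r = -8/3 (r = (1/3)*(-8) = -8/3 ≈ -2.6667)
62*(-60) + 3*r = 62*(-60) + 3*(-8/3) = -3720 - 8 = -3728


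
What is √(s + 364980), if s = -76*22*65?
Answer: 10*√2563 ≈ 506.26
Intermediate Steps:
s = -108680 (s = -1672*65 = -108680)
√(s + 364980) = √(-108680 + 364980) = √256300 = 10*√2563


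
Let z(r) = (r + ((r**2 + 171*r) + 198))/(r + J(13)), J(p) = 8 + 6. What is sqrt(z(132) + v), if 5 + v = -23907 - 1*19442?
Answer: I*sqrt(229561567)/73 ≈ 207.55*I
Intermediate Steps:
v = -43354 (v = -5 + (-23907 - 1*19442) = -5 + (-23907 - 19442) = -5 - 43349 = -43354)
J(p) = 14
z(r) = (198 + r**2 + 172*r)/(14 + r) (z(r) = (r + ((r**2 + 171*r) + 198))/(r + 14) = (r + (198 + r**2 + 171*r))/(14 + r) = (198 + r**2 + 172*r)/(14 + r))
sqrt(z(132) + v) = sqrt((198 + 132**2 + 172*132)/(14 + 132) - 43354) = sqrt((198 + 17424 + 22704)/146 - 43354) = sqrt((1/146)*40326 - 43354) = sqrt(20163/73 - 43354) = sqrt(-3144679/73) = I*sqrt(229561567)/73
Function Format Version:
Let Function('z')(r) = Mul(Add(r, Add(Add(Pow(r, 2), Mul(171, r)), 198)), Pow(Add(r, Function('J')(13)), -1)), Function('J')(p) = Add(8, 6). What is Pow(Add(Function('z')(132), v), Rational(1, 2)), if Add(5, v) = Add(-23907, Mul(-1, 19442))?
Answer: Mul(Rational(1, 73), I, Pow(229561567, Rational(1, 2))) ≈ Mul(207.55, I)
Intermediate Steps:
v = -43354 (v = Add(-5, Add(-23907, Mul(-1, 19442))) = Add(-5, Add(-23907, -19442)) = Add(-5, -43349) = -43354)
Function('J')(p) = 14
Function('z')(r) = Mul(Pow(Add(14, r), -1), Add(198, Pow(r, 2), Mul(172, r))) (Function('z')(r) = Mul(Add(r, Add(Add(Pow(r, 2), Mul(171, r)), 198)), Pow(Add(r, 14), -1)) = Mul(Add(r, Add(198, Pow(r, 2), Mul(171, r))), Pow(Add(14, r), -1)) = Mul(Add(198, Pow(r, 2), Mul(172, r)), Pow(Add(14, r), -1)) = Mul(Pow(Add(14, r), -1), Add(198, Pow(r, 2), Mul(172, r))))
Pow(Add(Function('z')(132), v), Rational(1, 2)) = Pow(Add(Mul(Pow(Add(14, 132), -1), Add(198, Pow(132, 2), Mul(172, 132))), -43354), Rational(1, 2)) = Pow(Add(Mul(Pow(146, -1), Add(198, 17424, 22704)), -43354), Rational(1, 2)) = Pow(Add(Mul(Rational(1, 146), 40326), -43354), Rational(1, 2)) = Pow(Add(Rational(20163, 73), -43354), Rational(1, 2)) = Pow(Rational(-3144679, 73), Rational(1, 2)) = Mul(Rational(1, 73), I, Pow(229561567, Rational(1, 2)))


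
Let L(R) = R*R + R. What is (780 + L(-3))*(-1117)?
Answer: -877962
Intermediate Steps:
L(R) = R + R² (L(R) = R² + R = R + R²)
(780 + L(-3))*(-1117) = (780 - 3*(1 - 3))*(-1117) = (780 - 3*(-2))*(-1117) = (780 + 6)*(-1117) = 786*(-1117) = -877962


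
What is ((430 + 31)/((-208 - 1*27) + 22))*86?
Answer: -39646/213 ≈ -186.13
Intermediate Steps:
((430 + 31)/((-208 - 1*27) + 22))*86 = (461/((-208 - 27) + 22))*86 = (461/(-235 + 22))*86 = (461/(-213))*86 = (461*(-1/213))*86 = -461/213*86 = -39646/213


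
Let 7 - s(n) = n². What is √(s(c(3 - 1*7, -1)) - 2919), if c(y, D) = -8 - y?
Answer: 4*I*√183 ≈ 54.111*I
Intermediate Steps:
s(n) = 7 - n²
√(s(c(3 - 1*7, -1)) - 2919) = √((7 - (-8 - (3 - 1*7))²) - 2919) = √((7 - (-8 - (3 - 7))²) - 2919) = √((7 - (-8 - 1*(-4))²) - 2919) = √((7 - (-8 + 4)²) - 2919) = √((7 - 1*(-4)²) - 2919) = √((7 - 1*16) - 2919) = √((7 - 16) - 2919) = √(-9 - 2919) = √(-2928) = 4*I*√183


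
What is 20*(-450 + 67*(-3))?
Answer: -13020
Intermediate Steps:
20*(-450 + 67*(-3)) = 20*(-450 - 201) = 20*(-651) = -13020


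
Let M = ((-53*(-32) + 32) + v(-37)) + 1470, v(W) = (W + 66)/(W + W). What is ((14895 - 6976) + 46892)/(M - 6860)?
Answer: -4056014/271017 ≈ -14.966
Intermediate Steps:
v(W) = (66 + W)/(2*W) (v(W) = (66 + W)/((2*W)) = (66 + W)*(1/(2*W)) = (66 + W)/(2*W))
M = 236623/74 (M = ((-53*(-32) + 32) + (½)*(66 - 37)/(-37)) + 1470 = ((1696 + 32) + (½)*(-1/37)*29) + 1470 = (1728 - 29/74) + 1470 = 127843/74 + 1470 = 236623/74 ≈ 3197.6)
((14895 - 6976) + 46892)/(M - 6860) = ((14895 - 6976) + 46892)/(236623/74 - 6860) = (7919 + 46892)/(-271017/74) = 54811*(-74/271017) = -4056014/271017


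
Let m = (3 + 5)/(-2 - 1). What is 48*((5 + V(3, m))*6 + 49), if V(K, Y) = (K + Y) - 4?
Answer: 2736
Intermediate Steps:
m = -8/3 (m = 8/(-3) = 8*(-⅓) = -8/3 ≈ -2.6667)
V(K, Y) = -4 + K + Y
48*((5 + V(3, m))*6 + 49) = 48*((5 + (-4 + 3 - 8/3))*6 + 49) = 48*((5 - 11/3)*6 + 49) = 48*((4/3)*6 + 49) = 48*(8 + 49) = 48*57 = 2736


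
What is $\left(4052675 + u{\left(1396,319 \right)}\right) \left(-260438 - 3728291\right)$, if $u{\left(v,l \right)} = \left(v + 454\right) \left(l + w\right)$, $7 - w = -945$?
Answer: $-25543920234225$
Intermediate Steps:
$w = 952$ ($w = 7 - -945 = 7 + 945 = 952$)
$u{\left(v,l \right)} = \left(454 + v\right) \left(952 + l\right)$ ($u{\left(v,l \right)} = \left(v + 454\right) \left(l + 952\right) = \left(454 + v\right) \left(952 + l\right)$)
$\left(4052675 + u{\left(1396,319 \right)}\right) \left(-260438 - 3728291\right) = \left(4052675 + \left(432208 + 454 \cdot 319 + 952 \cdot 1396 + 319 \cdot 1396\right)\right) \left(-260438 - 3728291\right) = \left(4052675 + \left(432208 + 144826 + 1328992 + 445324\right)\right) \left(-3988729\right) = \left(4052675 + 2351350\right) \left(-3988729\right) = 6404025 \left(-3988729\right) = -25543920234225$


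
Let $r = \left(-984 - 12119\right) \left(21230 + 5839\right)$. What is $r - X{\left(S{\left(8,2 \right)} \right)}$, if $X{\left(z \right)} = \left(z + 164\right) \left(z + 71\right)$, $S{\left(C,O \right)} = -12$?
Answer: $-354694075$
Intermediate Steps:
$X{\left(z \right)} = \left(71 + z\right) \left(164 + z\right)$ ($X{\left(z \right)} = \left(164 + z\right) \left(71 + z\right) = \left(71 + z\right) \left(164 + z\right)$)
$r = -354685107$ ($r = \left(-13103\right) 27069 = -354685107$)
$r - X{\left(S{\left(8,2 \right)} \right)} = -354685107 - \left(11644 + \left(-12\right)^{2} + 235 \left(-12\right)\right) = -354685107 - \left(11644 + 144 - 2820\right) = -354685107 - 8968 = -354694075$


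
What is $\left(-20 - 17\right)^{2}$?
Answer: $1369$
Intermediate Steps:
$\left(-20 - 17\right)^{2} = \left(-37\right)^{2} = 1369$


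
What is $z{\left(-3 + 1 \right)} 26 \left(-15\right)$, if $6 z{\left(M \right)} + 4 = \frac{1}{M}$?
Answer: $\frac{585}{2} \approx 292.5$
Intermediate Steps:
$z{\left(M \right)} = - \frac{2}{3} + \frac{1}{6 M}$
$z{\left(-3 + 1 \right)} 26 \left(-15\right) = \frac{1 - 4 \left(-3 + 1\right)}{6 \left(-3 + 1\right)} 26 \left(-15\right) = \frac{1 - -8}{6 \left(-2\right)} 26 \left(-15\right) = \frac{1}{6} \left(- \frac{1}{2}\right) \left(1 + 8\right) 26 \left(-15\right) = \frac{1}{6} \left(- \frac{1}{2}\right) 9 \cdot 26 \left(-15\right) = \left(- \frac{3}{4}\right) 26 \left(-15\right) = \left(- \frac{39}{2}\right) \left(-15\right) = \frac{585}{2}$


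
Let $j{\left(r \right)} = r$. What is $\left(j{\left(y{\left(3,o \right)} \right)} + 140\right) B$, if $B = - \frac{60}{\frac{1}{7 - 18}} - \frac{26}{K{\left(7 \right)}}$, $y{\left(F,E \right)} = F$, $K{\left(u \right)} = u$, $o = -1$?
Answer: $\frac{656942}{7} \approx 93849.0$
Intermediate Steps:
$B = \frac{4594}{7}$ ($B = - \frac{60}{\frac{1}{7 - 18}} - \frac{26}{7} = - \frac{60}{\frac{1}{-11}} - \frac{26}{7} = - \frac{60}{- \frac{1}{11}} - \frac{26}{7} = \left(-60\right) \left(-11\right) - \frac{26}{7} = 660 - \frac{26}{7} = \frac{4594}{7} \approx 656.29$)
$\left(j{\left(y{\left(3,o \right)} \right)} + 140\right) B = \left(3 + 140\right) \frac{4594}{7} = 143 \cdot \frac{4594}{7} = \frac{656942}{7}$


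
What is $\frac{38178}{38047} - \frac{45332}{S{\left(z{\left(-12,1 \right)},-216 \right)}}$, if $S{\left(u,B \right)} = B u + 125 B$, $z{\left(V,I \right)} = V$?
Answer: $\frac{664148807}{232162794} \approx 2.8607$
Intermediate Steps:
$S{\left(u,B \right)} = 125 B + B u$
$\frac{38178}{38047} - \frac{45332}{S{\left(z{\left(-12,1 \right)},-216 \right)}} = \frac{38178}{38047} - \frac{45332}{\left(-216\right) \left(125 - 12\right)} = 38178 \cdot \frac{1}{38047} - \frac{45332}{\left(-216\right) 113} = \frac{38178}{38047} - \frac{45332}{-24408} = \frac{38178}{38047} - - \frac{11333}{6102} = \frac{38178}{38047} + \frac{11333}{6102} = \frac{664148807}{232162794}$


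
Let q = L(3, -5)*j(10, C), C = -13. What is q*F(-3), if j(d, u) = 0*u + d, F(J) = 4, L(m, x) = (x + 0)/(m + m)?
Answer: -100/3 ≈ -33.333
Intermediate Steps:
L(m, x) = x/(2*m) (L(m, x) = x/((2*m)) = x*(1/(2*m)) = x/(2*m))
j(d, u) = d (j(d, u) = 0 + d = d)
q = -25/3 (q = ((½)*(-5)/3)*10 = ((½)*(-5)*(⅓))*10 = -⅚*10 = -25/3 ≈ -8.3333)
q*F(-3) = -25/3*4 = -100/3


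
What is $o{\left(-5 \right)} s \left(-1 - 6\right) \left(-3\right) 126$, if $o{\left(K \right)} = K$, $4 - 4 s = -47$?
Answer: $- \frac{337365}{2} \approx -1.6868 \cdot 10^{5}$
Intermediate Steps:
$s = \frac{51}{4}$ ($s = 1 - - \frac{47}{4} = 1 + \frac{47}{4} = \frac{51}{4} \approx 12.75$)
$o{\left(-5 \right)} s \left(-1 - 6\right) \left(-3\right) 126 = \left(-5\right) \frac{51}{4} \left(-1 - 6\right) \left(-3\right) 126 = - \frac{255 \left(\left(-7\right) \left(-3\right)\right)}{4} \cdot 126 = \left(- \frac{255}{4}\right) 21 \cdot 126 = \left(- \frac{5355}{4}\right) 126 = - \frac{337365}{2}$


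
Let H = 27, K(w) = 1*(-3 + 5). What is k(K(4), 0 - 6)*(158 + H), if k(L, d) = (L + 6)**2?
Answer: 11840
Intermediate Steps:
K(w) = 2 (K(w) = 1*2 = 2)
k(L, d) = (6 + L)**2
k(K(4), 0 - 6)*(158 + H) = (6 + 2)**2*(158 + 27) = 8**2*185 = 64*185 = 11840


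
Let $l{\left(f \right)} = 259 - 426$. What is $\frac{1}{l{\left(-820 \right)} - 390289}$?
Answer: $- \frac{1}{390456} \approx -2.5611 \cdot 10^{-6}$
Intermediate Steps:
$l{\left(f \right)} = -167$ ($l{\left(f \right)} = 259 - 426 = -167$)
$\frac{1}{l{\left(-820 \right)} - 390289} = \frac{1}{-167 - 390289} = \frac{1}{-390456} = - \frac{1}{390456}$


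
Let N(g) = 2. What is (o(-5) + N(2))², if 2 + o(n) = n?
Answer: 25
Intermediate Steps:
o(n) = -2 + n
(o(-5) + N(2))² = ((-2 - 5) + 2)² = (-7 + 2)² = (-5)² = 25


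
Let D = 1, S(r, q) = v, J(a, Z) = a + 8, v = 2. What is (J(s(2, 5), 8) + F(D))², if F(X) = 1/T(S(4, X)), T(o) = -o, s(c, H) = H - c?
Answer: 441/4 ≈ 110.25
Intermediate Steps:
J(a, Z) = 8 + a
S(r, q) = 2
F(X) = -½ (F(X) = 1/(-1*2) = 1/(-2) = -½)
(J(s(2, 5), 8) + F(D))² = ((8 + (5 - 1*2)) - ½)² = ((8 + (5 - 2)) - ½)² = ((8 + 3) - ½)² = (11 - ½)² = (21/2)² = 441/4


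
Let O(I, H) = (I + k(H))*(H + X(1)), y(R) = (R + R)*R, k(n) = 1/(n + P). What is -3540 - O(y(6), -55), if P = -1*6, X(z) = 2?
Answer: 16783/61 ≈ 275.13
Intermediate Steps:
P = -6
k(n) = 1/(-6 + n) (k(n) = 1/(n - 6) = 1/(-6 + n))
y(R) = 2*R² (y(R) = (2*R)*R = 2*R²)
O(I, H) = (2 + H)*(I + 1/(-6 + H)) (O(I, H) = (I + 1/(-6 + H))*(H + 2) = (I + 1/(-6 + H))*(2 + H) = (2 + H)*(I + 1/(-6 + H)))
-3540 - O(y(6), -55) = -3540 - (2 - 55 + (2*6²)*(-6 - 55)*(2 - 55))/(-6 - 55) = -3540 - (2 - 55 + (2*36)*(-61)*(-53))/(-61) = -3540 - (-1)*(2 - 55 + 72*(-61)*(-53))/61 = -3540 - (-1)*(2 - 55 + 232776)/61 = -3540 - (-1)*232723/61 = -3540 - 1*(-232723/61) = -3540 + 232723/61 = 16783/61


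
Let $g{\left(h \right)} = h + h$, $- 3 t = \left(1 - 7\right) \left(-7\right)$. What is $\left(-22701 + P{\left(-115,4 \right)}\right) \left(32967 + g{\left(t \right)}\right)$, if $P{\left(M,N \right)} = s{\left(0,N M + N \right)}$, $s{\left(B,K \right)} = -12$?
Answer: $-748143507$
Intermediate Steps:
$t = -14$ ($t = - \frac{\left(1 - 7\right) \left(-7\right)}{3} = - \frac{\left(-6\right) \left(-7\right)}{3} = \left(- \frac{1}{3}\right) 42 = -14$)
$P{\left(M,N \right)} = -12$
$g{\left(h \right)} = 2 h$
$\left(-22701 + P{\left(-115,4 \right)}\right) \left(32967 + g{\left(t \right)}\right) = \left(-22701 - 12\right) \left(32967 + 2 \left(-14\right)\right) = - 22713 \left(32967 - 28\right) = \left(-22713\right) 32939 = -748143507$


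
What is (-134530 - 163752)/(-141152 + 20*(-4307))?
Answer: 4811/3666 ≈ 1.3123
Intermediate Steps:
(-134530 - 163752)/(-141152 + 20*(-4307)) = -298282/(-141152 - 86140) = -298282/(-227292) = -298282*(-1/227292) = 4811/3666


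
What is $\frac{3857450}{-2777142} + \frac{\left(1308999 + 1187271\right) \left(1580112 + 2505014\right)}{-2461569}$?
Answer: $- \frac{4720021702232840315}{1139354442633} \approx -4.1427 \cdot 10^{6}$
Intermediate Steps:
$\frac{3857450}{-2777142} + \frac{\left(1308999 + 1187271\right) \left(1580112 + 2505014\right)}{-2461569} = 3857450 \left(- \frac{1}{2777142}\right) + 2496270 \cdot 4085126 \left(- \frac{1}{2461569}\right) = - \frac{1928725}{1388571} + 10197577480020 \left(- \frac{1}{2461569}\right) = - \frac{1928725}{1388571} - \frac{3399192493340}{820523} = - \frac{4720021702232840315}{1139354442633}$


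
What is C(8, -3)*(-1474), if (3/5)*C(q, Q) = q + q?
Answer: -117920/3 ≈ -39307.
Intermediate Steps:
C(q, Q) = 10*q/3 (C(q, Q) = 5*(q + q)/3 = 5*(2*q)/3 = 10*q/3)
C(8, -3)*(-1474) = ((10/3)*8)*(-1474) = (80/3)*(-1474) = -117920/3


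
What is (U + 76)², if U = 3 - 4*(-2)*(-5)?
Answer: 1521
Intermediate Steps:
U = -37 (U = 3 + 8*(-5) = 3 - 40 = -37)
(U + 76)² = (-37 + 76)² = 39² = 1521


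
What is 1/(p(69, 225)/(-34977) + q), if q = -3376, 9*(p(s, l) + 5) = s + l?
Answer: -104931/354247139 ≈ -0.00029621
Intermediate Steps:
p(s, l) = -5 + l/9 + s/9 (p(s, l) = -5 + (s + l)/9 = -5 + (l + s)/9 = -5 + (l/9 + s/9) = -5 + l/9 + s/9)
1/(p(69, 225)/(-34977) + q) = 1/((-5 + (⅑)*225 + (⅑)*69)/(-34977) - 3376) = 1/((-5 + 25 + 23/3)*(-1/34977) - 3376) = 1/((83/3)*(-1/34977) - 3376) = 1/(-83/104931 - 3376) = 1/(-354247139/104931) = -104931/354247139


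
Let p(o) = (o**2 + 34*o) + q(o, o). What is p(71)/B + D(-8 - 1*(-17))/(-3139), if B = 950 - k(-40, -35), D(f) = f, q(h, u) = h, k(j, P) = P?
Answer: 23615249/3091915 ≈ 7.6377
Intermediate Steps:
p(o) = o**2 + 35*o (p(o) = (o**2 + 34*o) + o = o**2 + 35*o)
B = 985 (B = 950 - 1*(-35) = 950 + 35 = 985)
p(71)/B + D(-8 - 1*(-17))/(-3139) = (71*(35 + 71))/985 + (-8 - 1*(-17))/(-3139) = (71*106)*(1/985) + (-8 + 17)*(-1/3139) = 7526*(1/985) + 9*(-1/3139) = 7526/985 - 9/3139 = 23615249/3091915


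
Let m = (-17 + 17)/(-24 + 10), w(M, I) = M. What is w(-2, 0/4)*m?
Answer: 0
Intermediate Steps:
m = 0 (m = 0/(-14) = 0*(-1/14) = 0)
w(-2, 0/4)*m = -2*0 = 0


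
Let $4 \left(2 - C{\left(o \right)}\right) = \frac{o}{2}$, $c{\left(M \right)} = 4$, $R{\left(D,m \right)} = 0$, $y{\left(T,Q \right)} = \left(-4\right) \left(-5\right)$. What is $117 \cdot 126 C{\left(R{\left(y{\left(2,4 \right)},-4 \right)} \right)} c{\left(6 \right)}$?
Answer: $117936$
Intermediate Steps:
$y{\left(T,Q \right)} = 20$
$C{\left(o \right)} = 2 - \frac{o}{8}$ ($C{\left(o \right)} = 2 - \frac{o \frac{1}{2}}{4} = 2 - \frac{\frac{1}{2} o}{4} = 2 - \frac{o}{8}$)
$117 \cdot 126 C{\left(R{\left(y{\left(2,4 \right)},-4 \right)} \right)} c{\left(6 \right)} = 117 \cdot 126 \left(2 - 0\right) 4 = 14742 \left(2 + 0\right) 4 = 14742 \cdot 2 \cdot 4 = 14742 \cdot 8 = 117936$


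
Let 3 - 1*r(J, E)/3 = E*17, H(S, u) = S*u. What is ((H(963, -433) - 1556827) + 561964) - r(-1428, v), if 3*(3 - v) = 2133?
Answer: -1447959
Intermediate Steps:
v = -708 (v = 3 - ⅓*2133 = 3 - 711 = -708)
r(J, E) = 9 - 51*E (r(J, E) = 9 - 3*E*17 = 9 - 51*E)
((H(963, -433) - 1556827) + 561964) - r(-1428, v) = ((963*(-433) - 1556827) + 561964) - (9 - 51*(-708)) = ((-416979 - 1556827) + 561964) - (9 + 36108) = (-1973806 + 561964) - 1*36117 = -1411842 - 36117 = -1447959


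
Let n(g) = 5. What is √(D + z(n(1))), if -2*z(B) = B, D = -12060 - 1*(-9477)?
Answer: I*√10342/2 ≈ 50.848*I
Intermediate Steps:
D = -2583 (D = -12060 + 9477 = -2583)
z(B) = -B/2
√(D + z(n(1))) = √(-2583 - ½*5) = √(-2583 - 5/2) = √(-5171/2) = I*√10342/2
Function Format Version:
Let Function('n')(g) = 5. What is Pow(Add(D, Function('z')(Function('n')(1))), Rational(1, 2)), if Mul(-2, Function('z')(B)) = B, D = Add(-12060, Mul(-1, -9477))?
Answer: Mul(Rational(1, 2), I, Pow(10342, Rational(1, 2))) ≈ Mul(50.848, I)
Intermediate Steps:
D = -2583 (D = Add(-12060, 9477) = -2583)
Function('z')(B) = Mul(Rational(-1, 2), B)
Pow(Add(D, Function('z')(Function('n')(1))), Rational(1, 2)) = Pow(Add(-2583, Mul(Rational(-1, 2), 5)), Rational(1, 2)) = Pow(Add(-2583, Rational(-5, 2)), Rational(1, 2)) = Pow(Rational(-5171, 2), Rational(1, 2)) = Mul(Rational(1, 2), I, Pow(10342, Rational(1, 2)))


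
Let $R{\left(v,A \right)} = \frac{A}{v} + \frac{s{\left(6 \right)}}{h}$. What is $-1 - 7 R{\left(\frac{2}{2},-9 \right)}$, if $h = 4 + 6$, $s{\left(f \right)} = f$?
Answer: $\frac{289}{5} \approx 57.8$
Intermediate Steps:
$h = 10$
$R{\left(v,A \right)} = \frac{3}{5} + \frac{A}{v}$ ($R{\left(v,A \right)} = \frac{A}{v} + \frac{6}{10} = \frac{A}{v} + 6 \cdot \frac{1}{10} = \frac{A}{v} + \frac{3}{5} = \frac{3}{5} + \frac{A}{v}$)
$-1 - 7 R{\left(\frac{2}{2},-9 \right)} = -1 - 7 \left(\frac{3}{5} - \frac{9}{2 \cdot \frac{1}{2}}\right) = -1 - 7 \left(\frac{3}{5} - \frac{9}{1}\right) = -1 - 7 \left(\frac{3}{5} - 9\right) = -1 - - \frac{294}{5} = -1 + \frac{294}{5} = \frac{289}{5}$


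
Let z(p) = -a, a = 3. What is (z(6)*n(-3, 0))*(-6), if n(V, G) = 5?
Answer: 90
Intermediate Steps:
z(p) = -3 (z(p) = -1*3 = -3)
(z(6)*n(-3, 0))*(-6) = -3*5*(-6) = -15*(-6) = 90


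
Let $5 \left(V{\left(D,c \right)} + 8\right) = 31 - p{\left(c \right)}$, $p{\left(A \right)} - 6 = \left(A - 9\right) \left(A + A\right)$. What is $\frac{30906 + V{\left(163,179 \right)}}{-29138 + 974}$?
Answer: $- \frac{18731}{28164} \approx -0.66507$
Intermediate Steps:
$p{\left(A \right)} = 6 + 2 A \left(-9 + A\right)$ ($p{\left(A \right)} = 6 + \left(A - 9\right) \left(A + A\right) = 6 + \left(-9 + A\right) 2 A = 6 + 2 A \left(-9 + A\right)$)
$V{\left(D,c \right)} = -3 - \frac{2 c^{2}}{5} + \frac{18 c}{5}$ ($V{\left(D,c \right)} = -8 + \frac{31 - \left(6 - 18 c + 2 c^{2}\right)}{5} = -8 + \frac{25 - 2 c^{2} + 18 c}{5} = -8 + \left(5 - \frac{2 c^{2}}{5} + \frac{18 c}{5}\right) = -3 - \frac{2 c^{2}}{5} + \frac{18 c}{5}$)
$\frac{30906 + V{\left(163,179 \right)}}{-29138 + 974} = \frac{30906 - \left(- \frac{3207}{5} + \frac{64082}{5}\right)}{-29138 + 974} = \frac{30906 - 12175}{-28164} = \left(30906 - 12175\right) \left(- \frac{1}{28164}\right) = 18731 \left(- \frac{1}{28164}\right) = - \frac{18731}{28164}$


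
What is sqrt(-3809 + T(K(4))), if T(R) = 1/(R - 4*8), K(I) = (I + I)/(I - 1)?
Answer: I*sqrt(7374290)/44 ≈ 61.717*I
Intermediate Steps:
K(I) = 2*I/(-1 + I) (K(I) = (2*I)/(-1 + I) = 2*I/(-1 + I))
T(R) = 1/(-32 + R) (T(R) = 1/(R - 32) = 1/(-32 + R))
sqrt(-3809 + T(K(4))) = sqrt(-3809 + 1/(-32 + 2*4/(-1 + 4))) = sqrt(-3809 + 1/(-32 + 2*4/3)) = sqrt(-3809 + 1/(-32 + 2*4*(1/3))) = sqrt(-3809 + 1/(-32 + 8/3)) = sqrt(-3809 + 1/(-88/3)) = sqrt(-3809 - 3/88) = sqrt(-335195/88) = I*sqrt(7374290)/44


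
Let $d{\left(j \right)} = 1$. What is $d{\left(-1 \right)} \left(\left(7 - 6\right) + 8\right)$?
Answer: $9$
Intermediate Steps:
$d{\left(-1 \right)} \left(\left(7 - 6\right) + 8\right) = 1 \left(\left(7 - 6\right) + 8\right) = 1 \left(1 + 8\right) = 1 \cdot 9 = 9$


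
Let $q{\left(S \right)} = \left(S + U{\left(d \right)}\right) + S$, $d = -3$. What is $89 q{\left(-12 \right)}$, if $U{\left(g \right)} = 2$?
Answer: $-1958$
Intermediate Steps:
$q{\left(S \right)} = 2 + 2 S$ ($q{\left(S \right)} = \left(S + 2\right) + S = \left(2 + S\right) + S = 2 + 2 S$)
$89 q{\left(-12 \right)} = 89 \left(2 + 2 \left(-12\right)\right) = 89 \left(2 - 24\right) = 89 \left(-22\right) = -1958$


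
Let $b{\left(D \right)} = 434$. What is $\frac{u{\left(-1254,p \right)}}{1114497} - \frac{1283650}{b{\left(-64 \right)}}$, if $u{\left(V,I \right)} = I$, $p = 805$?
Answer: $- \frac{715311862340}{241845849} \approx -2957.7$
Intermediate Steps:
$\frac{u{\left(-1254,p \right)}}{1114497} - \frac{1283650}{b{\left(-64 \right)}} = \frac{805}{1114497} - \frac{1283650}{434} = 805 \cdot \frac{1}{1114497} - \frac{641825}{217} = \frac{805}{1114497} - \frac{641825}{217} = - \frac{715311862340}{241845849}$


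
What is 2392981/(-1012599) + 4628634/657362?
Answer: 1556947691822/332822051919 ≈ 4.6780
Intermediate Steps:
2392981/(-1012599) + 4628634/657362 = 2392981*(-1/1012599) + 4628634*(1/657362) = -2392981/1012599 + 2314317/328681 = 1556947691822/332822051919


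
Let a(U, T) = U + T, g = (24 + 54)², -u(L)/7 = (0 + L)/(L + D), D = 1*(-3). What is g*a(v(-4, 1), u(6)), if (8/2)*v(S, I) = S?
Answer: -91260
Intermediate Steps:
v(S, I) = S/4
D = -3
u(L) = -7*L/(-3 + L) (u(L) = -7*(0 + L)/(L - 3) = -7*L/(-3 + L))
g = 6084 (g = 78² = 6084)
a(U, T) = T + U
g*a(v(-4, 1), u(6)) = 6084*(-7*6/(-3 + 6) + (¼)*(-4)) = 6084*(-7*6/3 - 1) = 6084*(-7*6*⅓ - 1) = 6084*(-14 - 1) = 6084*(-15) = -91260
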